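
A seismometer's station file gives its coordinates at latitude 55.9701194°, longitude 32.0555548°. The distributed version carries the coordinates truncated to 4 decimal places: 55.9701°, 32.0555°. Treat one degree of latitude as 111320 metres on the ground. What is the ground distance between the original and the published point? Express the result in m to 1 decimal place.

4.0 m

The latitude changed by +0.0000194° and the longitude by +0.0000548°.
N–S: 0.0000194° × 111320 m/° = 2.15961 m.
E–W at 55.9701°: 0.0000548° × 111320 × cos 55.9701° = 0.0000548 × 111320 × 0.5596 ≈ 3.4139 m.
Combined displacement = (2.15961² + 3.4139²)^½ ≈ 4.03963 m.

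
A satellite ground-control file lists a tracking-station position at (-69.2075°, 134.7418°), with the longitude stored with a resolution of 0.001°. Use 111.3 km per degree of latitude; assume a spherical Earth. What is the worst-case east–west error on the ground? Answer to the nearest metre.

With a 0.001° grid the true value lies within half a step, ±0.001°/2 = ±0.0005°, of the stored one.
At latitude 69.2075° a degree of longitude spans 111300 m × cos 69.2075° = 111300 × 0.3550 ≈ 39509.8 m.
So at most 0.0005° × 39509.8 ≈ 19.7549 m east–west.

20 metres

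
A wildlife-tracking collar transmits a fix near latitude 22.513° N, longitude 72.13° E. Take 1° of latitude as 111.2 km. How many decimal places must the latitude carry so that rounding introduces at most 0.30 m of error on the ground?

One degree of latitude covers 111200 m.
Rounding to N decimal places gives at most 0.5 × 10⁻ᴺ degrees of error, i.e. 0.5 × 10⁻ᴺ × 111200 m.
Setting 55600 × 10⁻ᴺ ≤ 0.30 gives 10ᴺ ≥ 1.853e+05, i.e. N ≥ 5.27.
At 5 places the error can reach 0.556 m, but 6 places keeps it to 0.0556 m.

6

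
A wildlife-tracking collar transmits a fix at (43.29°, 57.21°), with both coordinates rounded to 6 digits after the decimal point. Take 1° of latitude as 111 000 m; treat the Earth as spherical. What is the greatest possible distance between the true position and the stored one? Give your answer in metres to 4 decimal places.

0.0686 metres

Rounding to 6 decimal places leaves each coordinate within ±5e-07° of the true value.
N–S: 5e-07° × 111000 m/° = 0.0555 m.
East–west component at 43.29°: 5e-07° × 111000 × cos 43.29° ≈ 5e-07 × 80796.1 ≈ 0.040398 m.
Combining orthogonally: (0.0555² + 0.040398²)^½ ≈ 0.0686458 m.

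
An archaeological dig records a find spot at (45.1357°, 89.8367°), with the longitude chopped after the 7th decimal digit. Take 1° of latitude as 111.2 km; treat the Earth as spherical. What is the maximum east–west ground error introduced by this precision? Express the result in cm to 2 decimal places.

Truncating at 7 decimal places can drop up to a full unit in the last place, so the longitude may be off by as much as 1e-07°.
Parallels shrink by cos φ, so at 45.1357° a degree of longitude is 111200 × 0.7054 ≈ 78443.8 m.
East–west error: 1e-07° × 78443.8 m/° ≈ 0.00784438 m.
That is 0.00784438 m = 0.78444 cm.

0.78 cm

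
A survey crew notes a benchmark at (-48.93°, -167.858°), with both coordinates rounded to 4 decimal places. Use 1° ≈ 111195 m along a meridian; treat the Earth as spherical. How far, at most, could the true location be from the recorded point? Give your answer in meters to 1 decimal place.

Rounding to 4 decimal places leaves each coordinate within ±5e-05° of the true value.
Latitude error → 5e-05 × 111195 = 5.55975 m along the meridian.
Longitude error → 5e-05 × 111195 × cos 48.93° = 5e-05 × 111195 × 0.6570 ≈ 3.65265 m.
Combining orthogonally: (5.55975² + 3.65265²)^½ ≈ 6.65227 m.

6.7 meters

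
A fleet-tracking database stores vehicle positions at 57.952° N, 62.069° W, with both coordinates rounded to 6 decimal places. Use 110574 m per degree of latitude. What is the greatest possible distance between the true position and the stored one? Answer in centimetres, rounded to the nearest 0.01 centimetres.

6.26 centimetres

Rounding to 6 decimal places leaves each coordinate within ±5e-07° of the true value.
N–S: 5e-07° × 110574 m/° = 0.055287 m.
E–W at 57.952°: 5e-07° × 110574 × cos 57.952° = 5e-07 × 110574 × 0.5306 ≈ 0.0293369 m.
Worst case both components are at the extreme and orthogonal: √(0.055287² + 0.0293369²) ≈ 0.0625884 m.
That is 0.0625884 m = 6.2588 cm.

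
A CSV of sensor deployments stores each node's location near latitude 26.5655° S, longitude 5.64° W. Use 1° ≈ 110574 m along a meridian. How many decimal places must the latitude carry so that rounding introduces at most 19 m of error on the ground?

4

One degree of latitude covers 110574 m.
N decimal places → at most half a unit in the last place, 0.5 × 10⁻ᴺ° = 110574/2 × 10⁻ᴺ m.
Setting 55287 × 10⁻ᴺ ≤ 19 gives 10ᴺ ≥ 2910, i.e. N ≥ 3.46.
N = 3 would give 55.3 m (too coarse); N = 4 gives 5.53 m ≤ 19 m.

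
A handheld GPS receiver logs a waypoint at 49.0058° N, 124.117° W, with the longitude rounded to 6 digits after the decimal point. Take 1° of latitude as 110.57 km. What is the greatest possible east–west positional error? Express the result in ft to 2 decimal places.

0.12 ft

Rounding to 6 decimal places leaves the longitude within ±5e-07° of the true value.
One degree of longitude at 49.0058° is 110570 × cos 49.0058° ≈ 110570 × 0.6560 = 72532 m.
East–west error: 5e-07° × 72532 m/° ≈ 0.036266 m.
In feet: 0.036266 m ÷ 0.3048 ≈ 0.11898 ft.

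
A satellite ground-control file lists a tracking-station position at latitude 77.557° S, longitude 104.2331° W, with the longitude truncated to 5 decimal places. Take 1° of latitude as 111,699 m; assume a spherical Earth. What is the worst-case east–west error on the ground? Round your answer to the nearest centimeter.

24 centimeters

Truncating at 5 decimal places can drop up to a full unit in the last place, so the longitude may be off by as much as 1e-05°.
At latitude 77.557° a degree of longitude spans 111699 m × cos 77.557° = 111699 × 0.2155 ≈ 24067.6 m.
So at most 1e-05° × 24067.6 ≈ 0.240676 m east–west.
That is 0.240676 m = 24.068 cm.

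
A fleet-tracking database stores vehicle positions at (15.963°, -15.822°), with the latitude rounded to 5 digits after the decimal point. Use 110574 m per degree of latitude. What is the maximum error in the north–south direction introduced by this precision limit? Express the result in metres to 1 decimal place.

0.6 metres

Rounding to 5 decimal places leaves the latitude within ±5e-06° of the true value.
North–south distance: 5e-06° × 110574 m/° = 0.55287 m.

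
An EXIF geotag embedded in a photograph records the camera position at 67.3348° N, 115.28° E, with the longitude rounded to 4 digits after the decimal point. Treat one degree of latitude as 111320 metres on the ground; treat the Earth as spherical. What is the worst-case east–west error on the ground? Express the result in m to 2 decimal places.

2.14 m

Rounding to 4 decimal places leaves the longitude within ±5e-05° of the true value.
At latitude 67.3348° a degree of longitude spans 111320 m × cos 67.3348° = 111320 × 0.3853 ≈ 42896.7 m.
So at most 5e-05° × 42896.7 ≈ 2.14483 m east–west.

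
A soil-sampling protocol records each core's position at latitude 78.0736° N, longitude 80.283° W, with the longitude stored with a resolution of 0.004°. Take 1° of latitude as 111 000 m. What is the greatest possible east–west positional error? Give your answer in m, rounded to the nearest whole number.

46 m

With a 0.004° grid the true value lies within half a step, ±0.004°/2 = ±0.002°, of the stored one.
Parallels shrink by cos φ, so at 78.0736° a degree of longitude is 111000 × 0.2067 ≈ 22938.7 m.
East–west error: 0.002° × 22938.7 m/° ≈ 45.8774 m.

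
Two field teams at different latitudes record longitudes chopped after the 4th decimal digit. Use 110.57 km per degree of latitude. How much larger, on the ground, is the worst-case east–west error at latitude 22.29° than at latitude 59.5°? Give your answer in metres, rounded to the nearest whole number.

Truncating at 4 decimal places can drop up to a full unit in the last place, so the longitude may be off by as much as 0.0001°.
Error at 22.29° = 0.0001° × 110570 × cos 22.29° ≈ 11.057 × 0.9253 = 10.231 m.
At 59.5°: 0.0001° × 110570 × cos 59.5° = 0.0001 × 110570 × 0.5075 ≈ 5.6119 m.
So the lower-latitude error exceeds the higher by 10.231 − 5.6119 = 4.6189 m.

5 metres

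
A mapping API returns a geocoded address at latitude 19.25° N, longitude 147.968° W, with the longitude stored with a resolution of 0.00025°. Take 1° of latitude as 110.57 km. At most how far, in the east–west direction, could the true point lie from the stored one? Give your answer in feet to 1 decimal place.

With a 0.00025° grid the true value lies within half a step, ±0.00025°/2 = ±0.000125°, of the stored one.
Parallels shrink by cos φ, so at 19.25° a degree of longitude is 110570 × 0.9441 ≈ 104388 m.
Maximum E–W displacement: 0.000125 × 104388 = 13.0485 m.
Converting: 13.0485 m × 3.2808 ft/m ≈ 42.81 ft.

42.8 feet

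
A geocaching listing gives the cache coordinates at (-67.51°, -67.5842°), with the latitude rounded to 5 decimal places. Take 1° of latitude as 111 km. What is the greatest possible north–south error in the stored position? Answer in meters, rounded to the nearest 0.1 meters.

0.6 meters

Rounding to 5 decimal places leaves the latitude within ±5e-06° of the true value.
Along the meridian that is 5e-06° × 111000 m/° = 0.555 m.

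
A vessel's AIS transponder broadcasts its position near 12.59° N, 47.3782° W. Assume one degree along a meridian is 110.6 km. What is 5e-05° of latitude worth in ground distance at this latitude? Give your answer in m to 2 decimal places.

Along a meridian 5e-05° is 5e-05 × 110600 = 5.53 m.

5.53 m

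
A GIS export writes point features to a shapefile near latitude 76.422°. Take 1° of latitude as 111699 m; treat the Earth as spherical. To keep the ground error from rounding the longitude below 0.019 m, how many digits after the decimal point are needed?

At 76.422° one degree of longitude covers 111699 × cos 76.422° ≈ 111699 × 0.2348 ≈ 26223.5 m.
Rounding to N decimal places gives at most 0.5 × 10⁻ᴺ degrees of error, i.e. 0.5 × 10⁻ᴺ × 26223.5 m.
Setting 13111.7 × 10⁻ᴺ ≤ 0.019 gives 10ᴺ ≥ 6.901e+05, i.e. N ≥ 5.84.
So 6 decimal places suffice (0.0131 m); 5 would allow up to 0.131 m.

6 decimal places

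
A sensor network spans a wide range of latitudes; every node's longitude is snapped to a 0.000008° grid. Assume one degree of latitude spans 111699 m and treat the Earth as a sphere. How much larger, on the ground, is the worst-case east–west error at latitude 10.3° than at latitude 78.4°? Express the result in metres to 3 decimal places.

0.350 metres

With a 0.000008° grid the true value lies within half a step, ±0.000008°/2 = ±4e-06°, of the stored one.
Error at 10.3° = 4e-06° × 111699 × cos 10.3° ≈ 0.4468 × 0.9839 = 0.4396 m.
Error at 78.4° = 4e-06° × 111699 × cos 78.4° ≈ 0.4468 × 0.2011 = 0.089841 m.
Difference: 0.4396 − 0.089841 = 0.34976 m.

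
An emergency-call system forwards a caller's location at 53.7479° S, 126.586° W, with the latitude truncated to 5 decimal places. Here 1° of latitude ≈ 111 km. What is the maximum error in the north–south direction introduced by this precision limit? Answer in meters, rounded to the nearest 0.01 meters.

Truncating at 5 decimal places can drop up to a full unit in the last place, so the latitude may be off by as much as 1e-05°.
North–south distance: 1e-05° × 111000 m/° = 1.11 m.

1.11 meters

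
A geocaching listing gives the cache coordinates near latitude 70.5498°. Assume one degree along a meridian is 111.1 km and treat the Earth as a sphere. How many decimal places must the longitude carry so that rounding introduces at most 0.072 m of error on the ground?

6 decimal places

At 70.5498° one degree of longitude covers 111100 × cos 70.5498° ≈ 111100 × 0.3330 ≈ 36994.9 m.
Rounding to N decimal places gives at most 0.5 × 10⁻ᴺ degrees of error, i.e. 0.5 × 10⁻ᴺ × 36994.9 m.
Need 0.5 × 36994.9 × 10⁻ᴺ ≤ 0.072 → 10⁻ᴺ ≤ 3.892e-06, so N ≥ 5.41.
At 5 places the error can reach 0.185 m, but 6 places keeps it to 0.0185 m.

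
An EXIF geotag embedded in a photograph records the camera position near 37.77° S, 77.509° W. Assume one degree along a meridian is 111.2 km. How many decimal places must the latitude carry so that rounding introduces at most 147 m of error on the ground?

3

One degree of latitude covers 111200 m.
Rounding to N decimal places gives at most 0.5 × 10⁻ᴺ degrees of error, i.e. 0.5 × 10⁻ᴺ × 111200 m.
Setting 55600 × 10⁻ᴺ ≤ 147 gives 10ᴺ ≥ 378.2, i.e. N ≥ 2.58.
At 2 places the error can reach 556 m, but 3 places keeps it to 55.6 m.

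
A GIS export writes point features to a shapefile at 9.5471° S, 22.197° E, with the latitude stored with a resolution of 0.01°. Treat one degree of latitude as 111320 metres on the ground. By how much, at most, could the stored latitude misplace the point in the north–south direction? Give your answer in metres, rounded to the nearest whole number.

With a 0.01° grid the true value lies within half a step, ±0.01°/2 = ±0.005°, of the stored one.
North–south distance: 0.005° × 111320 m/° = 556.6 m.

557 metres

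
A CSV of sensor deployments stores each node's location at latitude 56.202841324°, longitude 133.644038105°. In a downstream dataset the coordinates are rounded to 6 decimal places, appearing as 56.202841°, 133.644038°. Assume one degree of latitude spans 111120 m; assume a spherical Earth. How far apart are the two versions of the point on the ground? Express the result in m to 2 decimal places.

0.04 m

Δlat = 56.202841324 − 56.202841 = +0.000000324°; Δlon = 133.644038105 − 133.644038 = +0.000000105°.
N–S: 0.000000324° × 111120 m/° = 0.0360029 m.
East–west at this latitude: 0.000000105° × 111120 × cos 56.2028° ≈ 0.000000105 × 61811 = 0.00649015 m.
Distance: √(0.0360029² + 0.00649015²) ≈ 0.0365832 m.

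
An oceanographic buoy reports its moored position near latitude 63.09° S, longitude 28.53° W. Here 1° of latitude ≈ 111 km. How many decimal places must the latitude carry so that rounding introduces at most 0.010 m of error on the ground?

7

One degree of latitude covers 111000 m.
N decimal places → at most half a unit in the last place, 0.5 × 10⁻ᴺ° = 111000/2 × 10⁻ᴺ m.
Setting 55500 × 10⁻ᴺ ≤ 0.010 gives 10ᴺ ≥ 5.55e+06, i.e. N ≥ 6.74.
At 6 places the error can reach 0.0555 m, but 7 places keeps it to 0.00555 m.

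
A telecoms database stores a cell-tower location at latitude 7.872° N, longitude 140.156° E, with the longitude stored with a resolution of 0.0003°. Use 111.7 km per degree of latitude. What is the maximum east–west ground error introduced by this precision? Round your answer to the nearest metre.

With a 0.0003° grid the true value lies within half a step, ±0.0003°/2 = ±0.00015°, of the stored one.
Parallels shrink by cos φ, so at 7.872° a degree of longitude is 111700 × 0.9906 ≈ 110647 m.
Maximum E–W displacement: 0.00015 × 110647 = 16.5971 m.

17 metres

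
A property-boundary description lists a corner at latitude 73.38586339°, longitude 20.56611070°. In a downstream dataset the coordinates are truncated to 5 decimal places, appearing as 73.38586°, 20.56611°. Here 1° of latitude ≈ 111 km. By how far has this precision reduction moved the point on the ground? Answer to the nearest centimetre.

38 centimetres

The latitude changed by +0.00000339° and the longitude by +0.00000070°.
N–S: 0.00000339° × 111000 m/° = 0.37629 m.
East–west at this latitude: 0.00000070° × 111000 × cos 73.3859° ≈ 0.00000070 × 31737.7 = 0.0222164 m.
Hypotenuse of the two orthogonal shifts: √(0.37629² + 0.0222164²) = 0.376945 m.
That is 0.376945 m = 37.695 cm.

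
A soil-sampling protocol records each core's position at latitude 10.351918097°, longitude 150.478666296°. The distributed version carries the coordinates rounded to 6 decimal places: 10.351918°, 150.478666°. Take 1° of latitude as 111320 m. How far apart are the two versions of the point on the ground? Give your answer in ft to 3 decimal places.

0.112 ft

Δlat = 10.351918097 − 10.351918 = +0.000000097°; Δlon = 150.478666296 − 150.478666 = +0.000000296°.
North–south shift: 0.000000097 × 111320 = 0.010798 m.
East–west at this latitude: 0.000000296° × 111320 × cos 10.3519° ≈ 0.000000296 × 109508 = 0.0324144 m.
Distance: √(0.010798² + 0.0324144²) ≈ 0.0341656 m.
In feet: 0.0341656 m ÷ 0.3048 ≈ 0.11209 ft.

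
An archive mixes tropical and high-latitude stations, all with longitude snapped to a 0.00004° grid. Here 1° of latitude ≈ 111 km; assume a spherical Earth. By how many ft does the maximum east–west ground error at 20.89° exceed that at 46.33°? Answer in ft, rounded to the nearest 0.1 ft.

With a 0.00004° grid the true value lies within half a step, ±0.00004°/2 = ±2e-05°, of the stored one.
At 20.89°: 2e-05° × 111000 × cos 20.89° = 2e-05 × 111000 × 0.9343 ≈ 2.0741 m.
Error at 46.33° = 2e-05° × 111000 × cos 46.33° ≈ 2.22 × 0.6905 = 1.5329 m.
So the lower-latitude error exceeds the higher by 2.0741 − 1.5329 = 0.54115 m.
In feet: 0.541154 m ÷ 0.3048 ≈ 1.7754 ft.

1.8 ft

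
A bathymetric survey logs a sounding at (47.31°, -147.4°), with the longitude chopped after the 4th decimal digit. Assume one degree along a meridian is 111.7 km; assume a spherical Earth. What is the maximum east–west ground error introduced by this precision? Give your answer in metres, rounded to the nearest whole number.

8 metres

Truncating at 4 decimal places can drop up to a full unit in the last place, so the longitude may be off by as much as 0.0001°.
At latitude 47.31° a degree of longitude spans 111700 m × cos 47.31° = 111700 × 0.6780 ≈ 75736.1 m.
Maximum E–W displacement: 0.0001 × 75736.1 = 7.57361 m.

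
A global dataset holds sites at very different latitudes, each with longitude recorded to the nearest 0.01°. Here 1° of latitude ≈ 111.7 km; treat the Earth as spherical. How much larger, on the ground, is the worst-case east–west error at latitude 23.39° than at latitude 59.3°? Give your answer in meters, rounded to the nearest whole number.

Rounding to 2 decimal places leaves the longitude within ±0.005° of the true value.
Error at 23.39° = 0.005° × 111700 × cos 23.39° ≈ 558.5 × 0.9178 = 512.6 m.
Error at 59.3° = 0.005° × 111700 × cos 59.3° ≈ 558.5 × 0.5105 = 285.14 m.
Difference: 512.6 − 285.14 = 227.47 m.

227 meters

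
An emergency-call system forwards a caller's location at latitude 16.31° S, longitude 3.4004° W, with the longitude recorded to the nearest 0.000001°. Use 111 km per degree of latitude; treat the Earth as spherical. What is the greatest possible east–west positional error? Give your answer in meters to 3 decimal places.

Rounding to 6 decimal places leaves the longitude within ±5e-07° of the true value.
Parallels shrink by cos φ, so at 16.31° a degree of longitude is 111000 × 0.9598 ≈ 106533 m.
East–west error: 5e-07° × 106533 m/° ≈ 0.0532665 m.

0.053 meters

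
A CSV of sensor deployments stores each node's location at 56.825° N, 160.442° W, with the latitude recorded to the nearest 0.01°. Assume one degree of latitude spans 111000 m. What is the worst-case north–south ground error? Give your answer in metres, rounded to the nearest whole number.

555 metres

Rounding to 2 decimal places leaves the latitude within ±0.005° of the true value.
So the N–S error is at most 0.005 × 111000 = 555 m.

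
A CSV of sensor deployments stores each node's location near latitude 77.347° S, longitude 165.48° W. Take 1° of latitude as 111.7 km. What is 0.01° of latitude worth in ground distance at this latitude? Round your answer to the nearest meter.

1117 meters

Along a meridian 0.01° is 0.01 × 111700 = 1117 m.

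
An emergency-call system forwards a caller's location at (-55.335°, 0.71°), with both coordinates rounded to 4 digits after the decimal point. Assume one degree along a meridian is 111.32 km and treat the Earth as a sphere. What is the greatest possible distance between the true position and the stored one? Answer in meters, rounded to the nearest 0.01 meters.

6.40 meters

Rounding to 4 decimal places leaves each coordinate within ±5e-05° of the true value.
N–S: 5e-05° × 111320 m/° = 5.566 m.
East–west component at 55.335°: 5e-05° × 111320 × cos 55.335° ≈ 5e-05 × 63316.3 ≈ 3.16581 m.
The two errors are perpendicular, so the maximum displacement is √(5.566² + 3.16581²) ≈ 6.40334 m.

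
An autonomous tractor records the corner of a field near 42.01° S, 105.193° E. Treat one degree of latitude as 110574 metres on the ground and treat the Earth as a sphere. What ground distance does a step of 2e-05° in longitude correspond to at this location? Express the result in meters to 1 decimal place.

1.6 meters

2e-05° of longitude at 42.01° is 2e-05 × 110574 × cos 42.01° ≈ 2e-05 × 82159.6 = 1.64319 m.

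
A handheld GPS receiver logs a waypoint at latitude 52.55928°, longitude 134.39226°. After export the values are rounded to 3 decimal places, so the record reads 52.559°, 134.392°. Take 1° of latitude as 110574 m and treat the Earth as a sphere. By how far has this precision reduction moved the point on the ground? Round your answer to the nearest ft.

Δlat = 52.55928 − 52.559 = +0.00028°; Δlon = 134.39226 − 134.392 = +0.00026°.
N–S: 0.00028° × 110574 m/° = 30.9607 m.
E–W at 52.559°: 0.00026° × 110574 × cos 52.559° = 0.00026 × 110574 × 0.6079 ≈ 17.4779 m.
Combined displacement = (30.9607² + 17.4779²)^½ ≈ 35.5534 m.
In feet: 35.5534 m ÷ 0.3048 ≈ 116.65 ft.

117 ft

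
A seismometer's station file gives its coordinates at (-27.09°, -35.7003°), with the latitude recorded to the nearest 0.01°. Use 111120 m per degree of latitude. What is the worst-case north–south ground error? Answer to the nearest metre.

Rounding to 2 decimal places leaves the latitude within ±0.005° of the true value.
So the N–S error is at most 0.005 × 111120 = 555.6 m.

556 metres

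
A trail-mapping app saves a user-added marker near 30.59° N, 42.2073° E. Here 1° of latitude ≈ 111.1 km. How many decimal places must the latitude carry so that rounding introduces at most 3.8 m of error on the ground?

One degree of latitude covers 111100 m.
N decimal places → at most half a unit in the last place, 0.5 × 10⁻ᴺ° = 111100/2 × 10⁻ᴺ m.
Need 0.5 × 111100 × 10⁻ᴺ ≤ 3.8 → 10⁻ᴺ ≤ 6.841e-05, so N ≥ 4.16.
At 4 places the error can reach 5.56 m, but 5 places keeps it to 0.555 m.

5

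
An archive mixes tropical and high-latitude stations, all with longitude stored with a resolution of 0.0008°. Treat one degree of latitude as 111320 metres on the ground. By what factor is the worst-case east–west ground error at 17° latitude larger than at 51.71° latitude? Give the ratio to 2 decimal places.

1.54

With a 0.0008° grid the true value lies within half a step, ±0.0008°/2 = ±0.0004°, of the stored one.
Error at 17° = 0.0004° × 111320 × cos 17° ≈ 44.528 × 0.9563 = 42.582 m.
Error at 51.71° = 0.0004° × 111320 × cos 51.71° ≈ 44.528 × 0.6196 = 27.591 m.
Ratio: 42.582 / 27.591 = cos 17° / cos 51.71° ≈ 1.5433.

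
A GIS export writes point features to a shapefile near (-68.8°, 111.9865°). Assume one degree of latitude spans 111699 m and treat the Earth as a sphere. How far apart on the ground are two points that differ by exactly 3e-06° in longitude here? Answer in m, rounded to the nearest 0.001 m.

0.121 m

At 68.8° a degree of longitude is 111699 × cos 68.8° ≈ 40393.1 m, so 3e-06° corresponds to 0.121179 m.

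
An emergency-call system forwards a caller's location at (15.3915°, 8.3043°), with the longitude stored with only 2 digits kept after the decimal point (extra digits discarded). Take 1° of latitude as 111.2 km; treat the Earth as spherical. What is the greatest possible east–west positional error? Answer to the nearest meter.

1072 meters

Truncating at 2 decimal places can drop up to a full unit in the last place, so the longitude may be off by as much as 0.01°.
One degree of longitude at 15.3915° is 111200 × cos 15.3915° ≈ 111200 × 0.9641 = 107212 m.
Maximum E–W displacement: 0.01 × 107212 = 1072.12 m.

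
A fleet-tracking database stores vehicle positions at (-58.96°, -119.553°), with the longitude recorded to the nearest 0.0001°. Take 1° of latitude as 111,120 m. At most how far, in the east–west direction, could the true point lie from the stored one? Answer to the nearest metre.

3 metres

Rounding to 4 decimal places leaves the longitude within ±5e-05° of the true value.
One degree of longitude at 58.96° is 111120 × cos 58.96° ≈ 111120 × 0.5156 = 57297.5 m.
So at most 5e-05° × 57297.5 ≈ 2.86488 m east–west.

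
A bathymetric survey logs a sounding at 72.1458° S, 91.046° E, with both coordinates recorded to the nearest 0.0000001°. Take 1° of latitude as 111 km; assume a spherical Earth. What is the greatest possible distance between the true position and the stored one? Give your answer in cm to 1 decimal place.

Rounding to 7 decimal places leaves each coordinate within ±5e-08° of the true value.
North–south component: 5e-08° × 111000 = 0.00555 m.
East–west component at 72.1458°: 5e-08° × 111000 × cos 72.1458° ≈ 5e-08 × 34032.1 ≈ 0.00170161 m.
Combining orthogonally: (0.00555² + 0.00170161²)^½ ≈ 0.00580499 m.
That is 0.00580499 m = 0.5805 cm.

0.6 cm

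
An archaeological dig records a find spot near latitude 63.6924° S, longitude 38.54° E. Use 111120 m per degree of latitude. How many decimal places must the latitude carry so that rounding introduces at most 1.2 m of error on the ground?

5 decimal places

One degree of latitude covers 111120 m.
N decimal places → at most half a unit in the last place, 0.5 × 10⁻ᴺ° = 111120/2 × 10⁻ᴺ m.
Setting 55560 × 10⁻ᴺ ≤ 1.2 gives 10ᴺ ≥ 4.63e+04, i.e. N ≥ 4.67.
N = 4 would give 5.56 m (too coarse); N = 5 gives 0.556 m ≤ 1.2 m.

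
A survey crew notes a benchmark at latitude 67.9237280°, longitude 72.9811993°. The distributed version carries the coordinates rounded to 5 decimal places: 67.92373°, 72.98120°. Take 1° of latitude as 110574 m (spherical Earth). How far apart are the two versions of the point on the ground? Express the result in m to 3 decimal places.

0.223 m

The latitude changed by -0.0000020° and the longitude by -0.0000007°.
N–S: -0.0000020° × 110574 m/° = -0.221148 m.
East–west at this latitude: -0.0000007° × 110574 × cos 67.9237° ≈ -0.0000007 × 41558.2 = -0.0290907 m.
Hypotenuse of the two orthogonal shifts: √(0.221148² + 0.0290907²) = 0.223053 m.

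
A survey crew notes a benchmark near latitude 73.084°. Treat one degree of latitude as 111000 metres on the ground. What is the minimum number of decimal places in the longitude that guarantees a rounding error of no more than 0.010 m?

7

At 73.084° one degree of longitude covers 111000 × cos 73.084° ≈ 111000 × 0.2910 ≈ 32297.6 m.
With N decimal places the half-ulp bound is 0.5·10⁻ᴺ°, or 0.5·10⁻ᴺ × 32297.6 m on the ground.
Need 0.5 × 32297.6 × 10⁻ᴺ ≤ 0.010 → 10⁻ᴺ ≤ 6.192e-07, so N ≥ 6.21.
At 6 places the error can reach 0.0161 m, but 7 places keeps it to 0.00161 m.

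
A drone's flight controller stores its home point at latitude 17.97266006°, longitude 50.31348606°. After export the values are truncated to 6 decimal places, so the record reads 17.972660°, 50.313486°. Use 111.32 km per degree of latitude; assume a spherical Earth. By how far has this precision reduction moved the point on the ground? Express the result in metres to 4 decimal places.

The latitude changed by +0.00000006° and the longitude by +0.00000006°.
N–S: 0.00000006° × 111320 m/° = 0.0066792 m.
E–W at 17.9727°: 0.00000006° × 111320 × cos 17.9727° = 0.00000006 × 111320 × 0.9512 ≈ 0.00635328 m.
Distance: √(0.0066792² + 0.00635328²) ≈ 0.00921824 m.

0.0092 metres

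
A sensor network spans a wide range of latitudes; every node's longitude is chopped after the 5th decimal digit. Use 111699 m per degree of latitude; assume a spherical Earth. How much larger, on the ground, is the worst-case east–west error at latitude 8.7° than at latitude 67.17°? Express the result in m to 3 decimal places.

Truncating at 5 decimal places can drop up to a full unit in the last place, so the longitude may be off by as much as 1e-05°.
At 8.7°: 1e-05° × 111699 × cos 8.7° = 1e-05 × 111699 × 0.9885 ≈ 1.1041 m.
Error at 67.17° = 1e-05° × 111699 × cos 67.17° ≈ 1.117 × 0.3880 = 0.43339 m.
So the lower-latitude error exceeds the higher by 1.1041 − 0.43339 = 0.67075 m.

0.671 m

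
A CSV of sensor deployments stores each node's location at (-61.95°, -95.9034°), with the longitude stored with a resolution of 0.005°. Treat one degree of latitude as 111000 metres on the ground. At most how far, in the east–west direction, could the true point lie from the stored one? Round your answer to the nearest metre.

With a 0.005° grid the true value lies within half a step, ±0.005°/2 = ±0.0025°, of the stored one.
Parallels shrink by cos φ, so at 61.95° a degree of longitude is 111000 × 0.4702 ≈ 52196.9 m.
East–west error: 0.0025° × 52196.9 m/° ≈ 130.492 m.

130 metres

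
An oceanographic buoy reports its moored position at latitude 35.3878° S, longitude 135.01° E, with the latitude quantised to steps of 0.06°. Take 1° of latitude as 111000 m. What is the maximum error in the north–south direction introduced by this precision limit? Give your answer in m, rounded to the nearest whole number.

3330 m

With a 0.06° grid the true value lies within half a step, ±0.06°/2 = ±0.03°, of the stored one.
Along the meridian that is 0.03° × 111000 m/° = 3330 m.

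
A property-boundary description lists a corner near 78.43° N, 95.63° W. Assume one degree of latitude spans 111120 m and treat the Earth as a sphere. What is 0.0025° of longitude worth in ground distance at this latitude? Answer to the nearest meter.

56 meters

0.0025° of longitude at 78.43° is 0.0025 × 111120 × cos 78.43° ≈ 0.0025 × 22286.8 = 55.717 m.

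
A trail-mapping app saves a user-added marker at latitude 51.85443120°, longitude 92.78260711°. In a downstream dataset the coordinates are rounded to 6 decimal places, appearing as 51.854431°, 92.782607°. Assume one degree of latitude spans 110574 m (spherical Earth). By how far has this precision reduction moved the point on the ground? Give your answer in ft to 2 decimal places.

The latitude changed by +0.00000020° and the longitude by +0.00000011°.
North–south shift: 0.00000020 × 110574 = 0.0221148 m.
East–west at this latitude: 0.00000011° × 110574 × cos 51.8544° ≈ 0.00000011 × 68297.3 = 0.0075127 m.
Distance: √(0.0221148² + 0.0075127²) ≈ 0.0233561 m.
In feet: 0.0233561 m ÷ 0.3048 ≈ 0.076627 ft.

0.08 ft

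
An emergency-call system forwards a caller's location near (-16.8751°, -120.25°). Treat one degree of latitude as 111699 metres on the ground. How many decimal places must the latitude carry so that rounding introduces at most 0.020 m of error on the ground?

7

One degree of latitude covers 111699 m.
N decimal places → at most half a unit in the last place, 0.5 × 10⁻ᴺ° = 111699/2 × 10⁻ᴺ m.
Need 0.5 × 111699 × 10⁻ᴺ ≤ 0.020 → 10⁻ᴺ ≤ 3.581e-07, so N ≥ 6.45.
So 7 decimal places suffice (0.00558 m); 6 would allow up to 0.0558 m.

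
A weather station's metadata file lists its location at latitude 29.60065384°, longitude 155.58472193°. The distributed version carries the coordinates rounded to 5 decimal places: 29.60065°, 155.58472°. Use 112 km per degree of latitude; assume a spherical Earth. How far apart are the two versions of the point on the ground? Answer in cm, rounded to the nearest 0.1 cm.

Δlat = 29.60065384 − 29.60065 = +0.00000384°; Δlon = 155.58472193 − 155.58472 = +0.00000193°.
North–south shift: 0.00000384 × 112000 = 0.43008 m.
E–W at 29.6007°: 0.00000193° × 112000 × cos 29.6007° = 0.00000193 × 112000 × 0.8695 ≈ 0.187949 m.
Combined displacement = (0.43008² + 0.187949²)^½ ≈ 0.469354 m.
That is 0.469354 m = 46.935 cm.

46.9 cm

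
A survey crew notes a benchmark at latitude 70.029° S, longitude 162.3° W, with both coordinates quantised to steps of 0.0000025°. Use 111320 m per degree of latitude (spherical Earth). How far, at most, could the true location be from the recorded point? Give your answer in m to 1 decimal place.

With a 0.0000025° grid the true value lies within half a step, ±0.0000025°/2 = ±1.25e-06°, of the stored one.
North–south component: 1.25e-06° × 111320 = 0.13915 m.
Longitude error → 1.25e-06 × 111320 × cos 70.029° = 1.25e-06 × 111320 × 0.3415 ≈ 0.0475259 m.
Worst case both components are at the extreme and orthogonal: √(0.13915² + 0.0475259²) ≈ 0.147042 m.

0.1 m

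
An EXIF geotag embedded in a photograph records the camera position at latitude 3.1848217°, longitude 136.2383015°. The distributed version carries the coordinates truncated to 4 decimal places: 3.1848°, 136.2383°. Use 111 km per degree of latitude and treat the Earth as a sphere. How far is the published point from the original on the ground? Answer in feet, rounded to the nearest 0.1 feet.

7.9 feet

Δlat = 3.1848217 − 3.1848 = +0.0000217°; Δlon = 136.2383015 − 136.2383 = +0.0000015°.
North–south shift: 0.0000217 × 111000 = 2.4087 m.
East–west at this latitude: 0.0000015° × 111000 × cos 3.1848° ≈ 0.0000015 × 110829 = 0.166243 m.
Distance: √(2.4087² + 0.166243²) ≈ 2.41443 m.
Converting: 2.41443 m × 3.2808 ft/m ≈ 7.9214 ft.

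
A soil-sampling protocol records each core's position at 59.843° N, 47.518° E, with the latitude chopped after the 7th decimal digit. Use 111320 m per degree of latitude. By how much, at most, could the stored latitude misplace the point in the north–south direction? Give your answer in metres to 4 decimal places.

Truncating at 7 decimal places can drop up to a full unit in the last place, so the latitude may be off by as much as 1e-07°.
North–south distance: 1e-07° × 111320 m/° = 0.011132 m.

0.0111 metres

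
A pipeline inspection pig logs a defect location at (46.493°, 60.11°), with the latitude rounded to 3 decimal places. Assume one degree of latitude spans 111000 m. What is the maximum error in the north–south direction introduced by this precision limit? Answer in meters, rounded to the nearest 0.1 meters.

Rounding to 3 decimal places leaves the latitude within ±0.0005° of the true value.
North–south distance: 0.0005° × 111000 m/° = 55.5 m.

55.5 meters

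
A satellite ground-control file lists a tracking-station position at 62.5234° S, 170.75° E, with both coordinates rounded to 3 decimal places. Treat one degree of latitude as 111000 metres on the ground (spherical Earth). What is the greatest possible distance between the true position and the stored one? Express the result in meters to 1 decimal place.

61.1 meters

Rounding to 3 decimal places leaves each coordinate within ±0.0005° of the true value.
Latitude error → 0.0005 × 111000 = 55.5 m along the meridian.
E–W at 62.5234°: 0.0005° × 111000 × cos 62.5234° = 0.0005 × 111000 × 0.4614 ≈ 25.6069 m.
Worst case both components are at the extreme and orthogonal: √(55.5² + 25.6069²) ≈ 61.1225 m.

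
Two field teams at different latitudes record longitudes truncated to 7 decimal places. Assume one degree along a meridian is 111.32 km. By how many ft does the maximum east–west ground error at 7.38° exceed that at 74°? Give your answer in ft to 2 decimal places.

Truncating at 7 decimal places can drop up to a full unit in the last place, so the longitude may be off by as much as 1e-07°.
Error at 7.38° = 1e-07° × 111320 × cos 7.38° ≈ 0.011132 × 0.9917 = 0.01104 m.
At 74°: 1e-07° × 111320 × cos 74° = 1e-07 × 111320 × 0.2756 ≈ 0.0030684 m.
So the lower-latitude error exceeds the higher by 0.01104 − 0.0030684 = 0.0079714 m.
Converting: 0.00797139 m × 3.2808 ft/m ≈ 0.026153 ft.

0.03 ft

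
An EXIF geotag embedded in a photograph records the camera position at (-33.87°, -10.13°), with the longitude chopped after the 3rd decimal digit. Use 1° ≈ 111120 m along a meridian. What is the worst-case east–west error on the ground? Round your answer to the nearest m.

Truncating at 3 decimal places can drop up to a full unit in the last place, so the longitude may be off by as much as 0.001°.
One degree of longitude at 33.87° is 111120 × cos 33.87° ≈ 111120 × 0.8303 = 92263.4 m.
Maximum E–W displacement: 0.001 × 92263.4 = 92.2634 m.

92 m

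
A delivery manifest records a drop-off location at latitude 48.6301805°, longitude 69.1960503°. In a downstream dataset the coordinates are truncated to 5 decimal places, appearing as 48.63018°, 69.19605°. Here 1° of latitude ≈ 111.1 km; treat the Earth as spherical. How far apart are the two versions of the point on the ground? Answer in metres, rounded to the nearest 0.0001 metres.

0.0598 metres

The latitude changed by +0.0000005° and the longitude by +0.0000003°.
North–south shift: 0.0000005 × 111100 = 0.05555 m.
E–W at 48.6302°: 0.0000003° × 111100 × cos 48.6302° = 0.0000003 × 111100 × 0.6609 ≈ 0.0220284 m.
Distance: √(0.05555² + 0.0220284²) ≈ 0.0597583 m.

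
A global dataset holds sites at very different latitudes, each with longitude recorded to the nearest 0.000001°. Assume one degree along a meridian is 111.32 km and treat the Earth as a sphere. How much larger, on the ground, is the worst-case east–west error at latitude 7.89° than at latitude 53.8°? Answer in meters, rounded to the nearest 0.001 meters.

Rounding to 6 decimal places leaves the longitude within ±5e-07° of the true value.
At 7.89°: 5e-07° × 111320 × cos 7.89° = 5e-07 × 111320 × 0.9905 ≈ 0.055133 m.
At 53.8°: 5e-07° × 111320 × cos 53.8° = 5e-07 × 111320 × 0.5906 ≈ 0.032873 m.
So the lower-latitude error exceeds the higher by 0.055133 − 0.032873 = 0.02226 m.

0.022 meters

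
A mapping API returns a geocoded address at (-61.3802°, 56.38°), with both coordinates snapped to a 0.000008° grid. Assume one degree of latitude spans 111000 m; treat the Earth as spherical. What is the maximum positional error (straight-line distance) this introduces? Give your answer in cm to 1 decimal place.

With a 0.000008° grid the true value lies within half a step, ±0.000008°/2 = ±4e-06°, of the stored one.
Latitude error → 4e-06 × 111000 = 0.444 m along the meridian.
E–W at 61.3802°: 4e-06° × 111000 × cos 61.3802° = 4e-06 × 111000 × 0.4790 ≈ 0.212674 m.
Worst case both components are at the extreme and orthogonal: √(0.444² + 0.212674²) ≈ 0.492307 m.
That is 0.492307 m = 49.231 cm.

49.2 cm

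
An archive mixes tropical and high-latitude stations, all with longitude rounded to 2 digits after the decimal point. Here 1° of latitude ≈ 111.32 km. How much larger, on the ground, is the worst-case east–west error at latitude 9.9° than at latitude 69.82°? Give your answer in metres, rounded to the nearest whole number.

Rounding to 2 decimal places leaves the longitude within ±0.005° of the true value.
Error at 9.9° = 0.005° × 111320 × cos 9.9° ≈ 556.6 × 0.9851 = 548.31 m.
Error at 69.82° = 0.005° × 111320 × cos 69.82° ≈ 556.6 × 0.3450 = 192.01 m.
Difference: 548.31 − 192.01 = 356.3 m.

356 metres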